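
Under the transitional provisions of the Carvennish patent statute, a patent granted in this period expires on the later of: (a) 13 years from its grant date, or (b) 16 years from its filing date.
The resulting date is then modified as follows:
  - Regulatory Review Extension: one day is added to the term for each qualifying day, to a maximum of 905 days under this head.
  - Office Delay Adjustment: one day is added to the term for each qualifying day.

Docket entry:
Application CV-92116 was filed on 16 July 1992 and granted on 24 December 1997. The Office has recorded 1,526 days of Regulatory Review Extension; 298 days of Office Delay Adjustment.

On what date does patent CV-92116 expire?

(a) grant + 13 years → 24 December 2010.
(b) filing + 16 years → 16 July 2008.
Later of the two: 24 December 2010.
Regulatory Review Extension: 1526 days claimed exceeds the 905-day cap, so +905 days → 16 June 2013.
Office Delay Adjustment: +298 days → 10 April 2014.

2014-04-10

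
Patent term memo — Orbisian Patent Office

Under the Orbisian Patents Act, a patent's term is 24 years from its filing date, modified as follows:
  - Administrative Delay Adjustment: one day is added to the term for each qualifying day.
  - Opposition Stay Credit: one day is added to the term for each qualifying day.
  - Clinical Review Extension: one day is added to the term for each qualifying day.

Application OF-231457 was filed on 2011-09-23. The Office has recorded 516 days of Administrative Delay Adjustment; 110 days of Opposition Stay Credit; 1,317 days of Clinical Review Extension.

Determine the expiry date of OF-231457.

2041-01-17

Base term: filing date + 24 years → 23 September 2035.
Administrative Delay Adjustment: +516 days → 20 February 2037.
Opposition Stay Credit: +110 days → 10 June 2037.
Clinical Review Extension: +1317 days → 17 January 2041.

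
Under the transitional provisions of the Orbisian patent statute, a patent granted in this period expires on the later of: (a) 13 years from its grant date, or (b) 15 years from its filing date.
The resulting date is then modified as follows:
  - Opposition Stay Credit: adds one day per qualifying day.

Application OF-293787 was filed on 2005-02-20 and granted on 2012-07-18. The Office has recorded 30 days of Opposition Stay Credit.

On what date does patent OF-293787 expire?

August 17, 2025

(a) grant + 13 years → 18 July 2025.
(b) filing + 15 years → 20 February 2020.
Later of the two: 18 July 2025.
Opposition Stay Credit: +30 days → 17 August 2025.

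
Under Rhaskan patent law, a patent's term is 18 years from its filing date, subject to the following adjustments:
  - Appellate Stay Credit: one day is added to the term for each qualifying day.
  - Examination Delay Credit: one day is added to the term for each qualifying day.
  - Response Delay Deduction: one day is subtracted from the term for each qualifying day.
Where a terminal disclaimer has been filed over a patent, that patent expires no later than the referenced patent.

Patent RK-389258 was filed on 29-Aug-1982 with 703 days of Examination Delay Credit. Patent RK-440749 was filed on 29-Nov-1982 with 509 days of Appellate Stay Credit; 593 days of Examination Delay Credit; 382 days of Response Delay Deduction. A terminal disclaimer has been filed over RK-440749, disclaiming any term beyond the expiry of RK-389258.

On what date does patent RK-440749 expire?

Natural term of RK-440749:
  Base: filing + 18 years → 29 November 2000.
  Appellate Stay Credit: +509 days → 22 April 2002.
  Examination Delay Credit: +593 days → 6 December 2003.
  Response Delay Deduction: −382 days → 19 November 2002.
Expiry of referenced patent RK-389258:
  Base: filing + 18 years → 29 August 2000.
  Examination Delay Credit: +703 days → 2 August 2002.
Terminal disclaimer: RK-440749 expires on the earlier of 19 November 2002 and 2 August 2002.

2002-08-02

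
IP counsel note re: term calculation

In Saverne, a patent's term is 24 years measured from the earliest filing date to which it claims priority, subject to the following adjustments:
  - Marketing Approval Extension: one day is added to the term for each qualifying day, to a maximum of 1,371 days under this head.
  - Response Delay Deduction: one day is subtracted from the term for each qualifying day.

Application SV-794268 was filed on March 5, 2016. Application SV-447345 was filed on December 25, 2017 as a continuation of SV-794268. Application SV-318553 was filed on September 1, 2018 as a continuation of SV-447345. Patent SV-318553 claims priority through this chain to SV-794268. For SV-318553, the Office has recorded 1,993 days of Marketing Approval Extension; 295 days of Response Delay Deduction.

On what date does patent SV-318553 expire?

Earliest priority filing: 5 March 2016.
Base term: 5 March 2016 + 24 years → 5 March 2040.
Marketing Approval Extension: 1993 days claimed exceeds the 1371-day cap, so +1371 days → 6 December 2043.
Response Delay Deduction: −295 days → 14 February 2043.

2043-02-14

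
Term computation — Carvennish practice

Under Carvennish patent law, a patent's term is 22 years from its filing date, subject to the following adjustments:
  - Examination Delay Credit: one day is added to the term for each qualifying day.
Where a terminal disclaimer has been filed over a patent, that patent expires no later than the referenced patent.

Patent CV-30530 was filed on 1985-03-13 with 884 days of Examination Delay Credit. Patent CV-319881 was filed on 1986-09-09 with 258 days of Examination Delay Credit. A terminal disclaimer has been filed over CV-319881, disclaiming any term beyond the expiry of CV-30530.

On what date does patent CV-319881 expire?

May 25, 2009

Natural term of CV-319881:
  Base: filing + 22 years → 9 September 2008.
  Examination Delay Credit: +258 days → 25 May 2009.
Expiry of referenced patent CV-30530:
  Base: filing + 22 years → 13 March 2007.
  Examination Delay Credit: +884 days → 13 August 2009.
Terminal disclaimer: CV-319881 expires on the earlier of 25 May 2009 and 13 August 2009.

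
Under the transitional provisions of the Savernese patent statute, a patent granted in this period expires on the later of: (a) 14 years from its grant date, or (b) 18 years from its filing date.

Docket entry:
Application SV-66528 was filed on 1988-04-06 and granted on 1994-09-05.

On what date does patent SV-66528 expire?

(a) grant + 14 years → 5 September 2008.
(b) filing + 18 years → 6 April 2006.
Later of the two: 5 September 2008.

September 5, 2008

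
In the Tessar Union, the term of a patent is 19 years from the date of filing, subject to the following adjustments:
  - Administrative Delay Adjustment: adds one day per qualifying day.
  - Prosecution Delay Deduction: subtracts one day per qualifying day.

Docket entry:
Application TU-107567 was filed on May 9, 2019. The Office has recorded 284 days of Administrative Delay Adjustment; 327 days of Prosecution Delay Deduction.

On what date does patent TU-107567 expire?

Base term: filing date + 19 years → 9 May 2038.
Administrative Delay Adjustment: +284 days → 17 February 2039.
Prosecution Delay Deduction: −327 days → 27 March 2038.

2038-03-27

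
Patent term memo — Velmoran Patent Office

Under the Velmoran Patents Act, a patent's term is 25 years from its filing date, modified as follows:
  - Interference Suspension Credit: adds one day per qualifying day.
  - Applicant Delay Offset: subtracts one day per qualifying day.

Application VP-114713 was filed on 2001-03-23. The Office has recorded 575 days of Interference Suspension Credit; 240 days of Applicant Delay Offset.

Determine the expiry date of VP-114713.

February 21, 2027

Base term: filing date + 25 years → 23 March 2026.
Interference Suspension Credit: +575 days → 19 October 2027.
Applicant Delay Offset: −240 days → 21 February 2027.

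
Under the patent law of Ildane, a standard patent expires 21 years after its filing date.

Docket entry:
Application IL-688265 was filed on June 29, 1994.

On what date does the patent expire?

2015-06-29

Filing date + 21 years → 29 June 2015.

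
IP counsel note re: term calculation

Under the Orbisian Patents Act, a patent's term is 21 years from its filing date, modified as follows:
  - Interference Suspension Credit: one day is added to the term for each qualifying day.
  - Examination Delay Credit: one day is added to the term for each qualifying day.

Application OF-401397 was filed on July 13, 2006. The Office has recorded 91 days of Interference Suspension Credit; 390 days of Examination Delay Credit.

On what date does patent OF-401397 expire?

Base term: filing date + 21 years → 13 July 2027.
Interference Suspension Credit: +91 days → 12 October 2027.
Examination Delay Credit: +390 days → 5 November 2028.

November 5, 2028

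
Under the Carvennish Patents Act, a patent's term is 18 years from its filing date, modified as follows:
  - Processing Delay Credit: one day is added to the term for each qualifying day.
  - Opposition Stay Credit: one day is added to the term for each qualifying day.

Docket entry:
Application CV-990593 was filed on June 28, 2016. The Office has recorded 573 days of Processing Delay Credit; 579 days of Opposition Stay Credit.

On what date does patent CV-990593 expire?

2037-08-23

Base term: filing date + 18 years → 28 June 2034.
Processing Delay Credit: +573 days → 22 January 2036.
Opposition Stay Credit: +579 days → 23 August 2037.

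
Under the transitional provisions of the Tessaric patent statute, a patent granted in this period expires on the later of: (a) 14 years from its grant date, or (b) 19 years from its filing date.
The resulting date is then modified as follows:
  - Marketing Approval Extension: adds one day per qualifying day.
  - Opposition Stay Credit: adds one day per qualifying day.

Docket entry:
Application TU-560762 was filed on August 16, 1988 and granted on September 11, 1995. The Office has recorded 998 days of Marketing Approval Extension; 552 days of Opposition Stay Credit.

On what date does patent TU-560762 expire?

(a) grant + 14 years → 11 September 2009.
(b) filing + 19 years → 16 August 2007.
Later of the two: 11 September 2009.
Marketing Approval Extension: +998 days → 5 June 2012.
Opposition Stay Credit: +552 days → 9 December 2013.

December 9, 2013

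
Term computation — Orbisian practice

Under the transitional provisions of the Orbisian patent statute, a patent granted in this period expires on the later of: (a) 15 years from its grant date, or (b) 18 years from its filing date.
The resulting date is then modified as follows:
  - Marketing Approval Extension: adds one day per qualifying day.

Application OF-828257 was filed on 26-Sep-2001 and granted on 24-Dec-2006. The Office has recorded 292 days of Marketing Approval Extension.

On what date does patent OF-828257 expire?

(a) grant + 15 years → 24 December 2021.
(b) filing + 18 years → 26 September 2019.
Later of the two: 24 December 2021.
Marketing Approval Extension: +292 days → 12 October 2022.

October 12, 2022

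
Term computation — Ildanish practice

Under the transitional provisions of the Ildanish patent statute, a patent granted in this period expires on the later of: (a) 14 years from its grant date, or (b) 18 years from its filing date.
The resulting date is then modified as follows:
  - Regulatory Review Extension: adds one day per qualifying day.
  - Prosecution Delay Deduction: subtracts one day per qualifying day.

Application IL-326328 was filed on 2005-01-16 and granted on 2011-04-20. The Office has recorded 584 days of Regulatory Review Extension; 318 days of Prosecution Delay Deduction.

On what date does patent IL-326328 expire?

January 11, 2026

(a) grant + 14 years → 20 April 2025.
(b) filing + 18 years → 16 January 2023.
Later of the two: 20 April 2025.
Regulatory Review Extension: +584 days → 25 November 2026.
Prosecution Delay Deduction: −318 days → 11 January 2026.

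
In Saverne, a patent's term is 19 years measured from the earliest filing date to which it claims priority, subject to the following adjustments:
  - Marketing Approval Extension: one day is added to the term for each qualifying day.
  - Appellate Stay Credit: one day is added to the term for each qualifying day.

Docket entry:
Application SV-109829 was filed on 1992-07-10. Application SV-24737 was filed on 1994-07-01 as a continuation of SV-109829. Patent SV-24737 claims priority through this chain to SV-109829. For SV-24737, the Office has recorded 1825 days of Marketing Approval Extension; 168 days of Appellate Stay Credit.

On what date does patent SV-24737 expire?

Earliest priority filing: 10 July 1992.
Base term: 10 July 1992 + 19 years → 10 July 2011.
Marketing Approval Extension: +1825 days → 8 July 2016.
Appellate Stay Credit: +168 days → 23 December 2016.

December 23, 2016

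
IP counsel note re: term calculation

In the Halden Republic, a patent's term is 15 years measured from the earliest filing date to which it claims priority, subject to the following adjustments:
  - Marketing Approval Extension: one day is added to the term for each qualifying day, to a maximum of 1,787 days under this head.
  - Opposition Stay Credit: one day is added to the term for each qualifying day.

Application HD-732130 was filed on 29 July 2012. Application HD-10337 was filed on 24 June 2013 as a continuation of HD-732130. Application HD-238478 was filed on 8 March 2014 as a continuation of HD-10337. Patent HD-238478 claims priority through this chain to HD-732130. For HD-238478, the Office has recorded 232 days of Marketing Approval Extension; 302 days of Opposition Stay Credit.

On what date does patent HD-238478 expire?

Earliest priority filing: 29 July 2012.
Base term: 29 July 2012 + 15 years → 29 July 2027.
Marketing Approval Extension: 232 days (within the 1787-day cap) → +232 days → 17 March 2028.
Opposition Stay Credit: +302 days → 13 January 2029.

2029-01-13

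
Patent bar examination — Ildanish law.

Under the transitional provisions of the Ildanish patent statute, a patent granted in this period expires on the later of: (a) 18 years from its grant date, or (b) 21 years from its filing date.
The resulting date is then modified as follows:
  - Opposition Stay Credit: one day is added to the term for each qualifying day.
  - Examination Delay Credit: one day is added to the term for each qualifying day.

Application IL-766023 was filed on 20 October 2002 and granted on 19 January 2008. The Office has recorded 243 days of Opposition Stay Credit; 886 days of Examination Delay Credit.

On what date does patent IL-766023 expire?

2029-02-21

(a) grant + 18 years → 19 January 2026.
(b) filing + 21 years → 20 October 2023.
Later of the two: 19 January 2026.
Opposition Stay Credit: +243 days → 19 September 2026.
Examination Delay Credit: +886 days → 21 February 2029.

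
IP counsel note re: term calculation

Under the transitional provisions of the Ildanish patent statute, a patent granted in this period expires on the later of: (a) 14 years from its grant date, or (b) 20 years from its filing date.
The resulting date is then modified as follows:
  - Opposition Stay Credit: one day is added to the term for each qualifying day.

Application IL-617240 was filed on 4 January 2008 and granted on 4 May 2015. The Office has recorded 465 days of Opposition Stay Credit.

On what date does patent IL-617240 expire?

2030-08-12

(a) grant + 14 years → 4 May 2029.
(b) filing + 20 years → 4 January 2028.
Later of the two: 4 May 2029.
Opposition Stay Credit: +465 days → 12 August 2030.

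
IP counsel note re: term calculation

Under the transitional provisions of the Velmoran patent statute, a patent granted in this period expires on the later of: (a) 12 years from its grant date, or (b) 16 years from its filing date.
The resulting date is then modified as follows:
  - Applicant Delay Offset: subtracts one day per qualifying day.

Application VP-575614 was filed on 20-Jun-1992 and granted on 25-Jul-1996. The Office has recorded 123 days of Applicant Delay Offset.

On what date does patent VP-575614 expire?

(a) grant + 12 years → 25 July 2008.
(b) filing + 16 years → 20 June 2008.
Later of the two: 25 July 2008.
Applicant Delay Offset: −123 days → 24 March 2008.

March 24, 2008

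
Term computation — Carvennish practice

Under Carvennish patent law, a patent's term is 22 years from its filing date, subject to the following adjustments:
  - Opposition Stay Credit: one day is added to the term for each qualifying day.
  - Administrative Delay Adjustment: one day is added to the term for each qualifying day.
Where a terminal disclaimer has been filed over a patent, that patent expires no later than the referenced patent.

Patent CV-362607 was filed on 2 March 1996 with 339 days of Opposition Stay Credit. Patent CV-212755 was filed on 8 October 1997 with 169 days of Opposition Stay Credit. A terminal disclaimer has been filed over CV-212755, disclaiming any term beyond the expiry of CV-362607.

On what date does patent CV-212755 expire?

Natural term of CV-212755:
  Base: filing + 22 years → 8 October 2019.
  Opposition Stay Credit: +169 days → 25 March 2020.
Expiry of referenced patent CV-362607:
  Base: filing + 22 years → 2 March 2018.
  Opposition Stay Credit: +339 days → 4 February 2019.
Terminal disclaimer: CV-212755 expires on the earlier of 25 March 2020 and 4 February 2019.

February 4, 2019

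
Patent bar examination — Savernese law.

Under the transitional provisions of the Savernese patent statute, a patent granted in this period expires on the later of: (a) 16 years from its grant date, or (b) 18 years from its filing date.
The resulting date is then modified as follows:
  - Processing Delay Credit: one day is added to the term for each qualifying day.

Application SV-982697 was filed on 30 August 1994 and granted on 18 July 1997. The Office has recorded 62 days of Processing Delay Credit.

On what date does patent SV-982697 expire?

(a) grant + 16 years → 18 July 2013.
(b) filing + 18 years → 30 August 2012.
Later of the two: 18 July 2013.
Processing Delay Credit: +62 days → 18 September 2013.

September 18, 2013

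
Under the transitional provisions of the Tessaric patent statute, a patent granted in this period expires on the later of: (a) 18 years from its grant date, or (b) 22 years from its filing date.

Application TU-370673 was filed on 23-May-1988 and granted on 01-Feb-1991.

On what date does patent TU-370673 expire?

May 23, 2010

(a) grant + 18 years → 1 February 2009.
(b) filing + 22 years → 23 May 2010.
Later of the two: 23 May 2010.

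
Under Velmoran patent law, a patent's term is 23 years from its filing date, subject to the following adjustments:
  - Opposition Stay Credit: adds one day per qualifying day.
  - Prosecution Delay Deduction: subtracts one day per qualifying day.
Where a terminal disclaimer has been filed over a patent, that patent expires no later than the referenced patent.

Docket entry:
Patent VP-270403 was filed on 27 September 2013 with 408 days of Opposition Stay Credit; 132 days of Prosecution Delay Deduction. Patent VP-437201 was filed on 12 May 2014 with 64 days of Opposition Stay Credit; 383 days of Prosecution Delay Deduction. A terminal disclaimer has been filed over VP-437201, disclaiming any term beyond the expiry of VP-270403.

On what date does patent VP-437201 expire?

2036-06-27

Natural term of VP-437201:
  Base: filing + 23 years → 12 May 2037.
  Opposition Stay Credit: +64 days → 15 July 2037.
  Prosecution Delay Deduction: −383 days → 27 June 2036.
Expiry of referenced patent VP-270403:
  Base: filing + 23 years → 27 September 2036.
  Opposition Stay Credit: +408 days → 9 November 2037.
  Prosecution Delay Deduction: −132 days → 30 June 2037.
Terminal disclaimer: VP-437201 expires on the earlier of 27 June 2036 and 30 June 2037.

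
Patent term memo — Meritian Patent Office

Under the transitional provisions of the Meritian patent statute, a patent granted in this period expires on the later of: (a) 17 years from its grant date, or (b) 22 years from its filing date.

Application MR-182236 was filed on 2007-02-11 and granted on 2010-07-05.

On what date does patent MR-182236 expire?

February 11, 2029

(a) grant + 17 years → 5 July 2027.
(b) filing + 22 years → 11 February 2029.
Later of the two: 11 February 2029.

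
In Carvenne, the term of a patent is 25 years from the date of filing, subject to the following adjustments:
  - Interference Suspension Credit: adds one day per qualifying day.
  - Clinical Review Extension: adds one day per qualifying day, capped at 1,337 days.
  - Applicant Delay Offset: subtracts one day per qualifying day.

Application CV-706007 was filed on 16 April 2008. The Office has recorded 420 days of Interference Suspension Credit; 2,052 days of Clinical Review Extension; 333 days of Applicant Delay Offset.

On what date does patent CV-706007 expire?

Base term: filing date + 25 years → 16 April 2033.
Interference Suspension Credit: +420 days → 10 June 2034.
Clinical Review Extension: 2052 days claimed exceeds the 1337-day cap, so +1337 days → 6 February 2038.
Applicant Delay Offset: −333 days → 10 March 2037.

March 10, 2037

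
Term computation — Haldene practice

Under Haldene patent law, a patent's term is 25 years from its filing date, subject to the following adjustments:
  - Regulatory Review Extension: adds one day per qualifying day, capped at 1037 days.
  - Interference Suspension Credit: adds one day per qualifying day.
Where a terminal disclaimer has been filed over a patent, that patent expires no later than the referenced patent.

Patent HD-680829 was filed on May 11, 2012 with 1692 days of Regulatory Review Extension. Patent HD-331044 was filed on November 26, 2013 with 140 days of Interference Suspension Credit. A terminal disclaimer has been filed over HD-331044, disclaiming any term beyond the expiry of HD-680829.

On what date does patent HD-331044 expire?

April 15, 2039

Natural term of HD-331044:
  Base: filing + 25 years → 26 November 2038.
  Interference Suspension Credit: +140 days → 15 April 2039.
Expiry of referenced patent HD-680829:
  Base: filing + 25 years → 11 May 2037.
  Regulatory Review Extension: 1692 days claimed exceeds the 1037-day cap, so +1037 days → 13 March 2040.
Terminal disclaimer: HD-331044 expires on the earlier of 15 April 2039 and 13 March 2040.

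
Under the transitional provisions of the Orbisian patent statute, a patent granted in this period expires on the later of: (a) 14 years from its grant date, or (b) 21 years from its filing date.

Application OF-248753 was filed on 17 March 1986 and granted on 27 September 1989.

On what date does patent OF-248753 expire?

2007-03-17

(a) grant + 14 years → 27 September 2003.
(b) filing + 21 years → 17 March 2007.
Later of the two: 17 March 2007.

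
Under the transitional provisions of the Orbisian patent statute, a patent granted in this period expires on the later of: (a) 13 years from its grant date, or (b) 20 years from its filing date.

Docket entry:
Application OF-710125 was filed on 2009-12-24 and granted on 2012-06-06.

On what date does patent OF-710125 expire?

(a) grant + 13 years → 6 June 2025.
(b) filing + 20 years → 24 December 2029.
Later of the two: 24 December 2029.

2029-12-24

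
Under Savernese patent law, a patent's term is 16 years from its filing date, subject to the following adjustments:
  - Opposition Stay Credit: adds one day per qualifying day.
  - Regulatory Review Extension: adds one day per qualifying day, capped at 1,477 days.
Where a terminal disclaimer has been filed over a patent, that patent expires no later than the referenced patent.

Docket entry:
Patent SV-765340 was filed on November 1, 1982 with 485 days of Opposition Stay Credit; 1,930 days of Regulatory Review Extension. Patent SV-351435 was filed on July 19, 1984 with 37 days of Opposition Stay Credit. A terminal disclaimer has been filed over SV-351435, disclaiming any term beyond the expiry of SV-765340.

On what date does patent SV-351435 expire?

Natural term of SV-351435:
  Base: filing + 16 years → 19 July 2000.
  Opposition Stay Credit: +37 days → 25 August 2000.
Expiry of referenced patent SV-765340:
  Base: filing + 16 years → 1 November 1998.
  Opposition Stay Credit: +485 days → 29 February 2000.
  Regulatory Review Extension: 1930 days claimed exceeds the 1477-day cap, so +1477 days → 16 March 2004.
Terminal disclaimer: SV-351435 expires on the earlier of 25 August 2000 and 16 March 2004.

August 25, 2000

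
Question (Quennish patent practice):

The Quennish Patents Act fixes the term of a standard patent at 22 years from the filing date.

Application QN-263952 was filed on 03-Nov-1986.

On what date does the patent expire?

2008-11-03

Filing date + 22 years → 3 November 2008.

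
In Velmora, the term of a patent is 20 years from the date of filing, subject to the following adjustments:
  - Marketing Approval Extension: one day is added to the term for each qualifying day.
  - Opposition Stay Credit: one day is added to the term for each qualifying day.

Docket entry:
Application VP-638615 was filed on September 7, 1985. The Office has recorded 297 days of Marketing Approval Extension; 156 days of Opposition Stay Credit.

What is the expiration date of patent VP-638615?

Base term: filing date + 20 years → 7 September 2005.
Marketing Approval Extension: +297 days → 1 July 2006.
Opposition Stay Credit: +156 days → 4 December 2006.

December 4, 2006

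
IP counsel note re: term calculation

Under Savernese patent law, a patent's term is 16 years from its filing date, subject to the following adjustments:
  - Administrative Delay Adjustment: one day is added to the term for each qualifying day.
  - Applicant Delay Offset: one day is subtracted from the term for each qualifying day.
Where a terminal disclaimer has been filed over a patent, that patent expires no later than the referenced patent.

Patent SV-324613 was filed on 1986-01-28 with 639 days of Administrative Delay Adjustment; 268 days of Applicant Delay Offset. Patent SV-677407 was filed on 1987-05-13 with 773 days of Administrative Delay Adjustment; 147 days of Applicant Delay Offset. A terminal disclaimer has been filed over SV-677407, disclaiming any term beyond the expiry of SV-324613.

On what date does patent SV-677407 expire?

February 3, 2003

Natural term of SV-677407:
  Base: filing + 16 years → 13 May 2003.
  Administrative Delay Adjustment: +773 days → 24 June 2005.
  Applicant Delay Offset: −147 days → 28 January 2005.
Expiry of referenced patent SV-324613:
  Base: filing + 16 years → 28 January 2002.
  Administrative Delay Adjustment: +639 days → 29 October 2003.
  Applicant Delay Offset: −268 days → 3 February 2003.
Terminal disclaimer: SV-677407 expires on the earlier of 28 January 2005 and 3 February 2003.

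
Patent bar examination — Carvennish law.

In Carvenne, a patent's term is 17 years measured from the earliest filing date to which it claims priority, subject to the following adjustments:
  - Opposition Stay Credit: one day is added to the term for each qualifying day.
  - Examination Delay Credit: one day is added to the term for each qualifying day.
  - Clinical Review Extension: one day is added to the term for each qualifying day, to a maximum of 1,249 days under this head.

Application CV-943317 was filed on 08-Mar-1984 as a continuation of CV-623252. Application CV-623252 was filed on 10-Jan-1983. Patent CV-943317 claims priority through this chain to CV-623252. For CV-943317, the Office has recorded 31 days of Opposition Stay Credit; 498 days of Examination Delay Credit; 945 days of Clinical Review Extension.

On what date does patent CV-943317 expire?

Earliest priority filing: 10 January 1983.
Base term: 10 January 1983 + 17 years → 10 January 2000.
Opposition Stay Credit: +31 days → 10 February 2000.
Examination Delay Credit: +498 days → 22 June 2001.
Clinical Review Extension: 945 days (within the 1249-day cap) → +945 days → 23 January 2004.

January 23, 2004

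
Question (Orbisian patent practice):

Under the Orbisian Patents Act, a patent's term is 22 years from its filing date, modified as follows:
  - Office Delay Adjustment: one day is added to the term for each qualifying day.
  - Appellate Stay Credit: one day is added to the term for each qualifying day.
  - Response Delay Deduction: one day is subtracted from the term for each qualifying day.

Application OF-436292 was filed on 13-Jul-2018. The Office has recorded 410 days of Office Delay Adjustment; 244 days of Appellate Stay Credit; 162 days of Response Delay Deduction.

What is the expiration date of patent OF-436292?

Base term: filing date + 22 years → 13 July 2040.
Office Delay Adjustment: +410 days → 27 August 2041.
Appellate Stay Credit: +244 days → 28 April 2042.
Response Delay Deduction: −162 days → 17 November 2041.

November 17, 2041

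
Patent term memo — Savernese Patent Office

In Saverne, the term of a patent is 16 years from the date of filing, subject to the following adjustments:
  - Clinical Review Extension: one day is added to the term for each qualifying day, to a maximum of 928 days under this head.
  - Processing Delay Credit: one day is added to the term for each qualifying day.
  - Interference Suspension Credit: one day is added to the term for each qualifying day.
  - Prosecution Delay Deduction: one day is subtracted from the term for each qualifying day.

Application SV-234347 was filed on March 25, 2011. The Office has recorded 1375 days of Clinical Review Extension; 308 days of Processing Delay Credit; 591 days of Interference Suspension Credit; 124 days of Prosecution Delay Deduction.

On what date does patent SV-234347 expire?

Base term: filing date + 16 years → 25 March 2027.
Clinical Review Extension: 1375 days claimed exceeds the 928-day cap, so +928 days → 8 October 2029.
Processing Delay Credit: +308 days → 12 August 2030.
Interference Suspension Credit: +591 days → 25 March 2032.
Prosecution Delay Deduction: −124 days → 22 November 2031.

2031-11-22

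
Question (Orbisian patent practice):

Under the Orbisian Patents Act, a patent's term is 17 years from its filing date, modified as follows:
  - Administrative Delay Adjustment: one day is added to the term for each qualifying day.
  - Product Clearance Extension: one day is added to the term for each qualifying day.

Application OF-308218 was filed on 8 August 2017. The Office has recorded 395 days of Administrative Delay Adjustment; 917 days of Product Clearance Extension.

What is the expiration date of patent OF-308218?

Base term: filing date + 17 years → 8 August 2034.
Administrative Delay Adjustment: +395 days → 7 September 2035.
Product Clearance Extension: +917 days → 12 March 2038.

March 12, 2038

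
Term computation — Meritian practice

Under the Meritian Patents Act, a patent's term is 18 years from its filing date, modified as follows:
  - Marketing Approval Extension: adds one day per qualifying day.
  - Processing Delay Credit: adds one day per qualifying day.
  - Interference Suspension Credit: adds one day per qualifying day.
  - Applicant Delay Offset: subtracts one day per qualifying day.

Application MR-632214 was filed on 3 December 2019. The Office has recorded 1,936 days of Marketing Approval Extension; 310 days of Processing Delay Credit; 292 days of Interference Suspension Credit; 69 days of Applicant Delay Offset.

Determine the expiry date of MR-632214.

Base term: filing date + 18 years → 3 December 2037.
Marketing Approval Extension: +1936 days → 23 March 2043.
Processing Delay Credit: +310 days → 27 January 2044.
Interference Suspension Credit: +292 days → 14 November 2044.
Applicant Delay Offset: −69 days → 6 September 2044.

2044-09-06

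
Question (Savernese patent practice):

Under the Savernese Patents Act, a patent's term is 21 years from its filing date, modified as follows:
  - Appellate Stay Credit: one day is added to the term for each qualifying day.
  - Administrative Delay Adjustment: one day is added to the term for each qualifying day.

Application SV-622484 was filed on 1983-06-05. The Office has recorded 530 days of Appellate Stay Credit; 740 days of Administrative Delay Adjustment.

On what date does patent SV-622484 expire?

Base term: filing date + 21 years → 5 June 2004.
Appellate Stay Credit: +530 days → 17 November 2005.
Administrative Delay Adjustment: +740 days → 27 November 2007.

2007-11-27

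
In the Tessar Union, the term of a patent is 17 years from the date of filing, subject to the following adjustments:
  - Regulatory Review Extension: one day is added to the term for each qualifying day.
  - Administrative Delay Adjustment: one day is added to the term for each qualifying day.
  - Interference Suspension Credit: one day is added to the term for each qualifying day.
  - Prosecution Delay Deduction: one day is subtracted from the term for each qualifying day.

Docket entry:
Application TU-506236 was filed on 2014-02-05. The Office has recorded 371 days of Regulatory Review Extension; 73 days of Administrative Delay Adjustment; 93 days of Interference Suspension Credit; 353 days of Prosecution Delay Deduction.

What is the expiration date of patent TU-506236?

Base term: filing date + 17 years → 5 February 2031.
Regulatory Review Extension: +371 days → 11 February 2032.
Administrative Delay Adjustment: +73 days → 24 April 2032.
Interference Suspension Credit: +93 days → 26 July 2032.
Prosecution Delay Deduction: −353 days → 8 August 2031.

August 8, 2031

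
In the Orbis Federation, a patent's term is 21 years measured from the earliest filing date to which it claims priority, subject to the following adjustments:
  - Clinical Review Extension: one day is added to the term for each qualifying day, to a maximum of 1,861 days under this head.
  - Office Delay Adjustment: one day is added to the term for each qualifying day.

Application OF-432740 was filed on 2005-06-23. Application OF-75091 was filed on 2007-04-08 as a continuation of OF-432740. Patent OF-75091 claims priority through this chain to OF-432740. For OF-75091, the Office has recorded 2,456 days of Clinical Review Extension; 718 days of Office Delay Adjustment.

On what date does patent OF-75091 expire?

2033-07-15

Earliest priority filing: 23 June 2005.
Base term: 23 June 2005 + 21 years → 23 June 2026.
Clinical Review Extension: 2456 days claimed exceeds the 1861-day cap, so +1861 days → 28 July 2031.
Office Delay Adjustment: +718 days → 15 July 2033.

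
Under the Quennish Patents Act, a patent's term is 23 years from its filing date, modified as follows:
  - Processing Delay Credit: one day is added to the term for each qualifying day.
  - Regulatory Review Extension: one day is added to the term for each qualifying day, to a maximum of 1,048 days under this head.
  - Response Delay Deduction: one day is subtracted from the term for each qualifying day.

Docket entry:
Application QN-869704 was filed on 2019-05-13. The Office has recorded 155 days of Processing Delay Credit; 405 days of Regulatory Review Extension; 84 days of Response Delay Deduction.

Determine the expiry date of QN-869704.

September 1, 2043

Base term: filing date + 23 years → 13 May 2042.
Processing Delay Credit: +155 days → 15 October 2042.
Regulatory Review Extension: 405 days (within the 1048-day cap) → +405 days → 24 November 2043.
Response Delay Deduction: −84 days → 1 September 2043.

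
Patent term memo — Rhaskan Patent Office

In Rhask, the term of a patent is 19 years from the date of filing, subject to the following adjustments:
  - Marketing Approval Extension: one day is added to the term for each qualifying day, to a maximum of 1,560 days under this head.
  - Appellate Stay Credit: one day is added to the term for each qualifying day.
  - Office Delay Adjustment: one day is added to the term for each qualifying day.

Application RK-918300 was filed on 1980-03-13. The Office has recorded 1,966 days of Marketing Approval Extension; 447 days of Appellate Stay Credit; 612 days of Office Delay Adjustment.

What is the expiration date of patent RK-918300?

May 14, 2006

Base term: filing date + 19 years → 13 March 1999.
Marketing Approval Extension: 1966 days claimed exceeds the 1560-day cap, so +1560 days → 20 June 2003.
Appellate Stay Credit: +447 days → 9 September 2004.
Office Delay Adjustment: +612 days → 14 May 2006.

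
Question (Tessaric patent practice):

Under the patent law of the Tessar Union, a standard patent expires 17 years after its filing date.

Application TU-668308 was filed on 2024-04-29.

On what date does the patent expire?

Filing date + 17 years → 29 April 2041.

April 29, 2041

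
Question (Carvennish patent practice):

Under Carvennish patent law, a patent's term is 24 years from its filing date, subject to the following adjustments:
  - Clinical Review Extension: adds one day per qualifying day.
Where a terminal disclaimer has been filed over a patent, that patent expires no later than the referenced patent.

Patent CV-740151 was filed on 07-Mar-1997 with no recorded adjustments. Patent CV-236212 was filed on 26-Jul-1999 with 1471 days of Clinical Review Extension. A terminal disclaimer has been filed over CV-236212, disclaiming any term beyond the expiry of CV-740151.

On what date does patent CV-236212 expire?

March 7, 2021

Natural term of CV-236212:
  Base: filing + 24 years → 26 July 2023.
  Clinical Review Extension: +1471 days → 5 August 2027.
Expiry of referenced patent CV-740151:
  Base: filing + 24 years → 7 March 2021.
Terminal disclaimer: CV-236212 expires on the earlier of 5 August 2027 and 7 March 2021.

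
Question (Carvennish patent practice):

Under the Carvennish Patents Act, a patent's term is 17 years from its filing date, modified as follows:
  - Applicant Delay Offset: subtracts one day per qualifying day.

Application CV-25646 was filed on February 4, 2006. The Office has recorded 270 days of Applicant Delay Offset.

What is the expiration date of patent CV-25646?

Base term: filing date + 17 years → 4 February 2023.
Applicant Delay Offset: −270 days → 10 May 2022.

May 10, 2022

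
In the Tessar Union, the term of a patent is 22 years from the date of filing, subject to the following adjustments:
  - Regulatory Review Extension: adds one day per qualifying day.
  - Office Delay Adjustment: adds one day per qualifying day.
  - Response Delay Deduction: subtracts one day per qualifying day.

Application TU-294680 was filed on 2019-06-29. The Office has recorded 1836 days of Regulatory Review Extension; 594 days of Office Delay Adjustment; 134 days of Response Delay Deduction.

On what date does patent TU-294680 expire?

October 12, 2047

Base term: filing date + 22 years → 29 June 2041.
Regulatory Review Extension: +1836 days → 9 July 2046.
Office Delay Adjustment: +594 days → 23 February 2048.
Response Delay Deduction: −134 days → 12 October 2047.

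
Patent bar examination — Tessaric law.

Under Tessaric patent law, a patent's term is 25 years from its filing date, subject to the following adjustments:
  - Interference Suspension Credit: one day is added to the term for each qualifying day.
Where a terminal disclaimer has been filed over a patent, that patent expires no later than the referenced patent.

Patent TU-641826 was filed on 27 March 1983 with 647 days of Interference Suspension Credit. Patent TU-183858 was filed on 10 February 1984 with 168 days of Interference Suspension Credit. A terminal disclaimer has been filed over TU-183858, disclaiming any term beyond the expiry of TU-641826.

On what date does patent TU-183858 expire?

July 28, 2009

Natural term of TU-183858:
  Base: filing + 25 years → 10 February 2009.
  Interference Suspension Credit: +168 days → 28 July 2009.
Expiry of referenced patent TU-641826:
  Base: filing + 25 years → 27 March 2008.
  Interference Suspension Credit: +647 days → 3 January 2010.
Terminal disclaimer: TU-183858 expires on the earlier of 28 July 2009 and 3 January 2010.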